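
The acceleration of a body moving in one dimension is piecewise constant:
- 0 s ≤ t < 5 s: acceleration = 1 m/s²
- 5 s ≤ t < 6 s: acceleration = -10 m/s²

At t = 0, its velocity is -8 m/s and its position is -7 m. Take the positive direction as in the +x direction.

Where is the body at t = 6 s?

On each constant-a segment, Δv = aΔt and Δx = v₀Δt + ½aΔt²; chain segment to segment.
0–5 s: v starts -8 m/s; Δx = -8·5 + ½·1·5² = -27.5 m; v ends -3 m/s.
5–6 s: v starts -3 m/s; Δx = -3·1 + ½·-10·1² = -8 m; v ends -13 m/s.
x(6) = -7 + Σ Δx = -42.5 m.

-42.5 m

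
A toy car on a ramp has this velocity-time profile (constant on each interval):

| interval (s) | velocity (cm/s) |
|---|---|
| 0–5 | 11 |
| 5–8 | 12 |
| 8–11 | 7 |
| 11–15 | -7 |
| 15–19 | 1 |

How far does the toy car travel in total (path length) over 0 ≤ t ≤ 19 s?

Total distance travelled is ∫|v| dt — sum the magnitudes of each area piece.
0–5 s: |11| × 5 = 55 cm
5–8 s: |12| × 3 = 36 cm
8–11 s: |7| × 3 = 21 cm
11–15 s: |-7| × 4 = 28 cm
15–19 s: |1| × 4 = 4 cm
Total distance = 144 cm

144 cm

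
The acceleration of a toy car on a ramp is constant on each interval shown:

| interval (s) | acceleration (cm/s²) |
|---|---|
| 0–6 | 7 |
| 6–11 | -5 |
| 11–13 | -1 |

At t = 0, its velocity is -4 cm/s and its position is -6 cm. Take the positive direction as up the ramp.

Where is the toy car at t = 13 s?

On each constant-a segment, Δv = aΔt and Δx = v₀Δt + ½aΔt²; chain segment to segment.
0–6 s: v starts -4 cm/s; Δx = -4·6 + ½·7·6² = 102 cm; v ends 38 cm/s.
6–11 s: v starts 38 cm/s; Δx = 38·5 + ½·-5·5² = 127.5 cm; v ends 13 cm/s.
11–13 s: v starts 13 cm/s; Δx = 13·2 + ½·-1·2² = 24 cm; v ends 11 cm/s.
x(13) = -6 + Σ Δx = 247.5 cm.

247.5 cm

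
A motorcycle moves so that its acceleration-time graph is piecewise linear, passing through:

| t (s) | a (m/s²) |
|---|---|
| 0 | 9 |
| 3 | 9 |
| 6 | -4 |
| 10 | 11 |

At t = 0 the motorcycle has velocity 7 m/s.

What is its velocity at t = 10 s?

55.5 m/s

Δv equals the area under the a-t graph; then v = v₀ + Δv.
0–3 s: 9 × 3 = 27 m/s
3–6 s: ½(9 + -4)(3) = 7.5 m/s
6–10 s: ½(-4 + 11)(4) = 14 m/s
Δv = 48.5 m/s, so v(10) = 7 + (48.5) = 55.5 m/s.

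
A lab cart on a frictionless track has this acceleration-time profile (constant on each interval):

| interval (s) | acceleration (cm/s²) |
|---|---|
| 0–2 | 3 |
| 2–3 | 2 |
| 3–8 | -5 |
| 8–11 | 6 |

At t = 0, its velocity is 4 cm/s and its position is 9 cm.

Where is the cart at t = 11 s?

19.5 cm

On each constant-a segment, Δv = aΔt and Δx = v₀Δt + ½aΔt²; chain segment to segment.
0–2 s: v starts 4 cm/s; Δx = 4·2 + ½·3·2² = 14 cm; v ends 10 cm/s.
2–3 s: v starts 10 cm/s; Δx = 10·1 + ½·2·1² = 11 cm; v ends 12 cm/s.
3–8 s: v starts 12 cm/s; Δx = 12·5 + ½·-5·5² = -2.5 cm; v ends -13 cm/s.
8–11 s: v starts -13 cm/s; Δx = -13·3 + ½·6·3² = -12 cm; v ends 5 cm/s.
x(11) = 9 + Σ Δx = 19.5 cm.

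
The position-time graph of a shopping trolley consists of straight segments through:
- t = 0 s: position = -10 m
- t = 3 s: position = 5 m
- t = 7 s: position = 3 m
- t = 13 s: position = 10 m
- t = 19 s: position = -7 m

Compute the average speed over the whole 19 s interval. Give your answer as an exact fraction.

Average speed = (total path length)/(elapsed time); on a piecewise-linear x-t graph the path length is Σ|Δx|.
0–3 s: |Δx| = |5 − -10| = 15 m
3–7 s: |Δx| = |3 − 5| = 2 m
7–13 s: |Δx| = |10 − 3| = 7 m
13–19 s: |Δx| = |-7 − 10| = 17 m
Total path = 41 m; average speed = 41/19 = 41/19 m/s.

41/19 m/s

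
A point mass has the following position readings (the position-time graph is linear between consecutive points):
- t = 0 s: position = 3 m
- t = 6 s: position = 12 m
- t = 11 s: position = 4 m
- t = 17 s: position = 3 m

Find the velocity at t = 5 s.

Velocity is the slope of the x-t graph on 0–6 s: (12 − 3)/(6 − 0) = 1.5 m/s.

1.5 m/s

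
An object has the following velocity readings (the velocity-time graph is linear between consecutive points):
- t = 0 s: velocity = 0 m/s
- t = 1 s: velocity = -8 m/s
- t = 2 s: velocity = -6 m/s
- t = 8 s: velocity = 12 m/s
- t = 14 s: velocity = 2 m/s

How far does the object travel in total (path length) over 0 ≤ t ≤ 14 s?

Total distance travelled is ∫|v| dt — sum the magnitudes of each area piece.
0–1 s: |½(0 + -8)(1)| = 4 m
1–2 s: |½(-8 + -6)(1)| = 7 m
2–8 s: v = 0 at t = 4 s; triangle areas 6 + 24 = 30 m
8–14 s: |½(12 + 2)(6)| = 42 m
Total distance = 83 m

83 m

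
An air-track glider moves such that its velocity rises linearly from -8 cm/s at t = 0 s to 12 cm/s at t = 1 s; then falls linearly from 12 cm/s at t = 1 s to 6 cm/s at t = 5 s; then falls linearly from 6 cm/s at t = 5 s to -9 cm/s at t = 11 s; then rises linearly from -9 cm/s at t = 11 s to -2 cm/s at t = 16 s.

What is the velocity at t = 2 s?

10.5 cm/s

On 1–5 s the graph is linear from 12 to 6 cm/s: v(2) = 12 + (6 − 12)·(2 − 1)/(5 − 1) = 10.5 cm/s.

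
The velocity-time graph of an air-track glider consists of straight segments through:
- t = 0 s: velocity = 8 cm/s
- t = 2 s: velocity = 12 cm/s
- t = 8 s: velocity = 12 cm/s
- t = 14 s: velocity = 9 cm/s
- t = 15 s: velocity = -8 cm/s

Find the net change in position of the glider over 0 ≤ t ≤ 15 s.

155.5 cm

Displacement is the signed area under the v-t curve.
0–2 s: ½(8 + 12)(2) = 20 cm
2–8 s: 12 × 6 = 72 cm
8–14 s: ½(12 + 9)(6) = 63 cm
14–15 s: ½(9 + -8)(1) = 0.5 cm
Net displacement = 155.5 cm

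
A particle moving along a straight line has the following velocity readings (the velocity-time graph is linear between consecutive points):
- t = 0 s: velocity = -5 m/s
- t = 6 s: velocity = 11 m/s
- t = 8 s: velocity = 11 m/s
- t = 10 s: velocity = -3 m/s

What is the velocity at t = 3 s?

3 m/s

On 0–6 s the graph is linear from -5 to 11 m/s: v(3) = -5 + (11 − -5)·(3 − 0)/(6 − 0) = 3 m/s.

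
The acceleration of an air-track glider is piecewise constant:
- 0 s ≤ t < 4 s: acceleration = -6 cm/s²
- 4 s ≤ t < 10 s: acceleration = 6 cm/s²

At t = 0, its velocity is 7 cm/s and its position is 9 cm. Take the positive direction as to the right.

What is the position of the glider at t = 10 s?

-5 cm

On each constant-a segment, Δv = aΔt and Δx = v₀Δt + ½aΔt²; chain segment to segment.
0–4 s: v starts 7 cm/s; Δx = 7·4 + ½·-6·4² = -20 cm; v ends -17 cm/s.
4–10 s: v starts -17 cm/s; Δx = -17·6 + ½·6·6² = 6 cm; v ends 19 cm/s.
x(10) = 9 + Σ Δx = -5 cm.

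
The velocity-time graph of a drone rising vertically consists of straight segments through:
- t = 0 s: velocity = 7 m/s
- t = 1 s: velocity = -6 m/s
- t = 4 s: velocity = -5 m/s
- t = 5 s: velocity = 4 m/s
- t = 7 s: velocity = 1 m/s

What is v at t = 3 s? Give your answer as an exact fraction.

-16/3 m/s

On 1–4 s the graph is linear from -6 to -5 m/s: v(3) = -6 + (-5 − -6)·(3 − 1)/(4 − 1) = -16/3 m/s.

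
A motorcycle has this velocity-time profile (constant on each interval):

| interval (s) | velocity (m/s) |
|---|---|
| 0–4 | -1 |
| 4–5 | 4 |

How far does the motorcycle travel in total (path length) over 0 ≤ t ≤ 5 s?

8 m

Total distance travelled is ∫|v| dt — sum the magnitudes of each area piece.
0–4 s: |-1| × 4 = 4 m
4–5 s: |4| × 1 = 4 m
Total distance = 8 m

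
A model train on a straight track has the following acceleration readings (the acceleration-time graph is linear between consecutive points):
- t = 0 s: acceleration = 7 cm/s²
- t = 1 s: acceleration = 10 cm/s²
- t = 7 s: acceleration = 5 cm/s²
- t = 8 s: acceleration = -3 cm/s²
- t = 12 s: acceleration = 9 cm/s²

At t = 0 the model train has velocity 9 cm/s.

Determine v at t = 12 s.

Δv equals the area under the a-t graph; then v = v₀ + Δv.
0–1 s: ½(7 + 10)(1) = 8.5 cm/s
1–7 s: ½(10 + 5)(6) = 45 cm/s
7–8 s: ½(5 + -3)(1) = 1 cm/s
8–12 s: ½(-3 + 9)(4) = 12 cm/s
Δv = 66.5 cm/s, so v(12) = 9 + (66.5) = 75.5 cm/s.

75.5 cm/s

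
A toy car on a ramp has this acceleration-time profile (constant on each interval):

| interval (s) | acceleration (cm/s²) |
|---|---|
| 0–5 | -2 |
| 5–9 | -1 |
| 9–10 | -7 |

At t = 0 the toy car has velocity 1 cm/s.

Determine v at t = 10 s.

Δv equals the area under the a-t graph; then v = v₀ + Δv.
0–5 s: -2 × 5 = -10 cm/s
5–9 s: -1 × 4 = -4 cm/s
9–10 s: -7 × 1 = -7 cm/s
Δv = -21 cm/s, so v(10) = 1 + (-21) = -20 cm/s.

-20 cm/s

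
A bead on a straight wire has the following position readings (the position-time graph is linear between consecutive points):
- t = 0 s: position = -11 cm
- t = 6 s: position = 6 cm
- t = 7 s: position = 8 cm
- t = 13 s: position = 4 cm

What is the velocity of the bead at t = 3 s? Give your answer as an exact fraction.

Velocity is the slope of the x-t graph on 0–6 s: (6 − -11)/(6 − 0) = 17/6 cm/s.

17/6 cm/s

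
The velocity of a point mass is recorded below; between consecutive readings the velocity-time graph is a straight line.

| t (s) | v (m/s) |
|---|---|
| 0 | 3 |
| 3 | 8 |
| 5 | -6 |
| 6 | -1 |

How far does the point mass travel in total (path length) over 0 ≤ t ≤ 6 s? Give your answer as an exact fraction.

190/7 m

Distance (not displacement) is the total path length: add the absolute areas under v-t.
0–3 s: |½(3 + 8)(3)| = 16.5 m
3–5 s: v = 0 at t = 29/7 s; triangle areas 32/7 + 18/7 = 50/7 m
5–6 s: |½(-6 + -1)(1)| = 3.5 m
Total distance = 190/7 m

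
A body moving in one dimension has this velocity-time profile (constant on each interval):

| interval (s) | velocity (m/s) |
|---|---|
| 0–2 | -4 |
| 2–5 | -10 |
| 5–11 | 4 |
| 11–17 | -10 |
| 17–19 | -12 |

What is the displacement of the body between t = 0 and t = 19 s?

Net displacement equals the area under the velocity-time graph (areas below the axis count negative).
0–2 s: -4 × 2 = -8 m
2–5 s: -10 × 3 = -30 m
5–11 s: 4 × 6 = 24 m
11–17 s: -10 × 6 = -60 m
17–19 s: -12 × 2 = -24 m
Net displacement = -98 m

-98 m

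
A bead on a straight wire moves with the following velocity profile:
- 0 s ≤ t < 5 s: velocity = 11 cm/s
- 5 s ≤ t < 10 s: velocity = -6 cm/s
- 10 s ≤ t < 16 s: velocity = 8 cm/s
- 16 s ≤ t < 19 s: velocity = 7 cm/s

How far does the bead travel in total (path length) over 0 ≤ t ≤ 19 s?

Total distance travelled is ∫|v| dt — sum the magnitudes of each area piece.
0–5 s: |11| × 5 = 55 cm
5–10 s: |-6| × 5 = 30 cm
10–16 s: |8| × 6 = 48 cm
16–19 s: |7| × 3 = 21 cm
Total distance = 154 cm

154 cm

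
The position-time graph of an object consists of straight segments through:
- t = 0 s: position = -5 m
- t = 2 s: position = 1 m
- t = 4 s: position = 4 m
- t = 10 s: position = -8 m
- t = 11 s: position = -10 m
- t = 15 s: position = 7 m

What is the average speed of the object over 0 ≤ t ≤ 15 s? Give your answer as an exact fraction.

Average speed = (total path length)/(elapsed time); on a piecewise-linear x-t graph the path length is Σ|Δx|.
0–2 s: |Δx| = |1 − -5| = 6 m
2–4 s: |Δx| = |4 − 1| = 3 m
4–10 s: |Δx| = |-8 − 4| = 12 m
10–11 s: |Δx| = |-10 − -8| = 2 m
11–15 s: |Δx| = |7 − -10| = 17 m
Total path = 40 m; average speed = 40/15 = 8/3 m/s.

8/3 m/s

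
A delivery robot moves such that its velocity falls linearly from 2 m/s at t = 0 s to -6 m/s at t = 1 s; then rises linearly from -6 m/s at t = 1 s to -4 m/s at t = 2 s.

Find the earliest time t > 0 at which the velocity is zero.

t = 0.25 s

v changes sign on 0–1 s (from 2 to -6); the graph is linear there, so v = 0 at t = 0 + (-2)·(1 − 0)/(-6 − 2) = 0.25 s.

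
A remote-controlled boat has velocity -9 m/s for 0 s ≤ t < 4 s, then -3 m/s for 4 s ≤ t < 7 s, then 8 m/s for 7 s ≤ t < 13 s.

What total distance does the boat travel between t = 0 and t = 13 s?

Distance (not displacement) is the total path length: add the absolute areas under v-t.
0–4 s: |-9| × 4 = 36 m
4–7 s: |-3| × 3 = 9 m
7–13 s: |8| × 6 = 48 m
Total distance = 93 m

93 m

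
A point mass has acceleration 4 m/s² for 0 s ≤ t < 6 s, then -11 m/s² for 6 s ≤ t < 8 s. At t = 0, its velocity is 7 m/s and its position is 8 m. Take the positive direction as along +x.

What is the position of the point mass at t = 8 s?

162 m

On each constant-a segment, Δv = aΔt and Δx = v₀Δt + ½aΔt²; chain segment to segment.
0–6 s: v starts 7 m/s; Δx = 7·6 + ½·4·6² = 114 m; v ends 31 m/s.
6–8 s: v starts 31 m/s; Δx = 31·2 + ½·-11·2² = 40 m; v ends 9 m/s.
x(8) = 8 + Σ Δx = 162 m.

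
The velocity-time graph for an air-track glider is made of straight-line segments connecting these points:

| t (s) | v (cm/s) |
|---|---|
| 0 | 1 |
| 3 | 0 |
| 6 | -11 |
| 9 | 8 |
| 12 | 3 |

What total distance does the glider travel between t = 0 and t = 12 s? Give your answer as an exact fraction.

933/19 cm

Total distance travelled is ∫|v| dt — sum the magnitudes of each area piece.
0–3 s: |½(1 + 0)(3)| = 1.5 cm
3–6 s: |½(0 + -11)(3)| = 16.5 cm
6–9 s: v = 0 at t = 147/19 s; triangle areas 363/38 + 96/19 = 555/38 cm
9–12 s: |½(8 + 3)(3)| = 16.5 cm
Total distance = 933/19 cm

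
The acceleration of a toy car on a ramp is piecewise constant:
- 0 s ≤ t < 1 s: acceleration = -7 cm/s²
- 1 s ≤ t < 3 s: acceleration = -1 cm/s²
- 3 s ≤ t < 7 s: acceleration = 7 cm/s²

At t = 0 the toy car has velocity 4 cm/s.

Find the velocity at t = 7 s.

23 cm/s

Δv equals the area under the a-t graph; then v = v₀ + Δv.
0–1 s: -7 × 1 = -7 cm/s
1–3 s: -1 × 2 = -2 cm/s
3–7 s: 7 × 4 = 28 cm/s
Δv = 19 cm/s, so v(7) = 4 + (19) = 23 cm/s.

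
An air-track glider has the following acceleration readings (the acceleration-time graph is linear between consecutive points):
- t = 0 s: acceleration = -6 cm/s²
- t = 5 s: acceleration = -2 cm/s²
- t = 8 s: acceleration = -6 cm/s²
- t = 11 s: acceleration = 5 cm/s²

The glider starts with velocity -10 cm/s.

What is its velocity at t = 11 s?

Δv equals the area under the a-t graph; then v = v₀ + Δv.
0–5 s: ½(-6 + -2)(5) = -20 cm/s
5–8 s: ½(-2 + -6)(3) = -12 cm/s
8–11 s: ½(-6 + 5)(3) = -1.5 cm/s
Δv = -33.5 cm/s, so v(11) = -10 + (-33.5) = -43.5 cm/s.

-43.5 cm/s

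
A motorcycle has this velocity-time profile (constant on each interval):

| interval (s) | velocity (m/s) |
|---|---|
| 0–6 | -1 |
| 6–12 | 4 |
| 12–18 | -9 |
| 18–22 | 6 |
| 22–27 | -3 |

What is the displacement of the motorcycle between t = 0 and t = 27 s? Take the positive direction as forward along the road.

-27 m

Net displacement equals the area under the velocity-time graph (areas below the axis count negative).
0–6 s: -1 × 6 = -6 m
6–12 s: 4 × 6 = 24 m
12–18 s: -9 × 6 = -54 m
18–22 s: 6 × 4 = 24 m
22–27 s: -3 × 5 = -15 m
Net displacement = -27 m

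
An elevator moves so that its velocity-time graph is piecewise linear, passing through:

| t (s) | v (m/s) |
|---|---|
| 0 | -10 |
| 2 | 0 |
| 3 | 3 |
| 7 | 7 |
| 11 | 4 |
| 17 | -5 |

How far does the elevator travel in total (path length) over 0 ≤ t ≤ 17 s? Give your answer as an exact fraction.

403/6 m

Total distance travelled is ∫|v| dt — sum the magnitudes of each area piece.
0–2 s: |½(-10 + 0)(2)| = 10 m
2–3 s: |½(0 + 3)(1)| = 1.5 m
3–7 s: |½(3 + 7)(4)| = 20 m
7–11 s: |½(7 + 4)(4)| = 22 m
11–17 s: v = 0 at t = 41/3 s; triangle areas 16/3 + 25/3 = 41/3 m
Total distance = 403/6 m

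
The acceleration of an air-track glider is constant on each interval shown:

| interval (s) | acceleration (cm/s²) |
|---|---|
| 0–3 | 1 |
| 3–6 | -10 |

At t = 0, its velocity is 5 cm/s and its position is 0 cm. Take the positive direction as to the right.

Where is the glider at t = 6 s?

-1.5 cm

On each constant-a segment, Δv = aΔt and Δx = v₀Δt + ½aΔt²; chain segment to segment.
0–3 s: v starts 5 cm/s; Δx = 5·3 + ½·1·3² = 19.5 cm; v ends 8 cm/s.
3–6 s: v starts 8 cm/s; Δx = 8·3 + ½·-10·3² = -21 cm; v ends -22 cm/s.
x(6) = 0 + Σ Δx = -1.5 cm.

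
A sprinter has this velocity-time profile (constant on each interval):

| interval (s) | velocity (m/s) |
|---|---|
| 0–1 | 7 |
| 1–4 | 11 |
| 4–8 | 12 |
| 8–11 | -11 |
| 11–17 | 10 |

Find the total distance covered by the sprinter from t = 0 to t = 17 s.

181 m

Total distance travelled is ∫|v| dt — sum the magnitudes of each area piece.
0–1 s: |7| × 1 = 7 m
1–4 s: |11| × 3 = 33 m
4–8 s: |12| × 4 = 48 m
8–11 s: |-11| × 3 = 33 m
11–17 s: |10| × 6 = 60 m
Total distance = 181 m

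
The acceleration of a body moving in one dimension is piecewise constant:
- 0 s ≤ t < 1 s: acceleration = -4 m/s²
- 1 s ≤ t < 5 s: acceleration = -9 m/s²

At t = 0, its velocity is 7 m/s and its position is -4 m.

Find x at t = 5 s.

On each constant-a segment, Δv = aΔt and Δx = v₀Δt + ½aΔt²; chain segment to segment.
0–1 s: v starts 7 m/s; Δx = 7·1 + ½·-4·1² = 5 m; v ends 3 m/s.
1–5 s: v starts 3 m/s; Δx = 3·4 + ½·-9·4² = -60 m; v ends -33 m/s.
x(5) = -4 + Σ Δx = -59 m.

-59 m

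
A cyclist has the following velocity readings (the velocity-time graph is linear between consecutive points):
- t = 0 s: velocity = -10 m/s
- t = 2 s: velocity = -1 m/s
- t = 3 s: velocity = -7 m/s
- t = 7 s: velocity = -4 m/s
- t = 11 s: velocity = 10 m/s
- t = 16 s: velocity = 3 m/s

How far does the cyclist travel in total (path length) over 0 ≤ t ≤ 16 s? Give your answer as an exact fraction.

Total distance travelled is ∫|v| dt — sum the magnitudes of each area piece.
0–2 s: |½(-10 + -1)(2)| = 11 m
2–3 s: |½(-1 + -7)(1)| = 4 m
3–7 s: |½(-7 + -4)(4)| = 22 m
7–11 s: v = 0 at t = 57/7 s; triangle areas 16/7 + 100/7 = 116/7 m
11–16 s: |½(10 + 3)(5)| = 32.5 m
Total distance = 1205/14 m

1205/14 m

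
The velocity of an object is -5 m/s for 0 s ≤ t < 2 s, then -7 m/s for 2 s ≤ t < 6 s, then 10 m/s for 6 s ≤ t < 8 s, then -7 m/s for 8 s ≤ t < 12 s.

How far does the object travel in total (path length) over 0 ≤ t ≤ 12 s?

86 m

Total distance travelled is ∫|v| dt — sum the magnitudes of each area piece.
0–2 s: |-5| × 2 = 10 m
2–6 s: |-7| × 4 = 28 m
6–8 s: |10| × 2 = 20 m
8–12 s: |-7| × 4 = 28 m
Total distance = 86 m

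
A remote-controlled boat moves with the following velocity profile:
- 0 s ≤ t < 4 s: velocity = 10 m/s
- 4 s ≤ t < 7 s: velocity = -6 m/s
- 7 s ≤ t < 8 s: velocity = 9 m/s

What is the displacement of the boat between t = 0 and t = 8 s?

31 m

Displacement is the signed area under the v-t curve.
0–4 s: 10 × 4 = 40 m
4–7 s: -6 × 3 = -18 m
7–8 s: 9 × 1 = 9 m
Net displacement = 31 m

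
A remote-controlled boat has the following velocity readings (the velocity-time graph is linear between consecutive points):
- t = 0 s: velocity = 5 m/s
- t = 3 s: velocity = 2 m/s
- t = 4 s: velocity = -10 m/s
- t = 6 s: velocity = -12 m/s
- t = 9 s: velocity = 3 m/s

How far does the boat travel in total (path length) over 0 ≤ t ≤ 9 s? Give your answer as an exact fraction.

Total distance travelled is ∫|v| dt — sum the magnitudes of each area piece.
0–3 s: |½(5 + 2)(3)| = 10.5 m
3–4 s: v = 0 at t = 19/6 s; triangle areas 1/6 + 25/6 = 13/3 m
4–6 s: |½(-10 + -12)(2)| = 22 m
6–9 s: v = 0 at t = 8.4 s; triangle areas 14.4 + 0.9 = 15.3 m
Total distance = 782/15 m

782/15 m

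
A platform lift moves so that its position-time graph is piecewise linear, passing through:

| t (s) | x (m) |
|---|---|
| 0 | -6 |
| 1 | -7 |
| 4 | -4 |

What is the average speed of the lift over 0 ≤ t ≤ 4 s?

1 m/s

Average speed = (total path length)/(elapsed time); on a piecewise-linear x-t graph the path length is Σ|Δx|.
0–1 s: |Δx| = |-7 − -6| = 1 m
1–4 s: |Δx| = |-4 − -7| = 3 m
Total path = 4 m; average speed = 4/4 = 1 m/s.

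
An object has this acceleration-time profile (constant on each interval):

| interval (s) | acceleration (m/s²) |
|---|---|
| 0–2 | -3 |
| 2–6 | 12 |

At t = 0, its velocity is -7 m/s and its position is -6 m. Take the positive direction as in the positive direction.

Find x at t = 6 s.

18 m

On each constant-a segment, Δv = aΔt and Δx = v₀Δt + ½aΔt²; chain segment to segment.
0–2 s: v starts -7 m/s; Δx = -7·2 + ½·-3·2² = -20 m; v ends -13 m/s.
2–6 s: v starts -13 m/s; Δx = -13·4 + ½·12·4² = 44 m; v ends 35 m/s.
x(6) = -6 + Σ Δx = 18 m.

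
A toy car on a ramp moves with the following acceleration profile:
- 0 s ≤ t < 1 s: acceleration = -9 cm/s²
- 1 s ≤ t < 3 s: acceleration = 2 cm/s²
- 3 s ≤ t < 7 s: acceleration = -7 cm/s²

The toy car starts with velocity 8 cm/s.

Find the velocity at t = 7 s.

-25 cm/s

Δv equals the area under the a-t graph; then v = v₀ + Δv.
0–1 s: -9 × 1 = -9 cm/s
1–3 s: 2 × 2 = 4 cm/s
3–7 s: -7 × 4 = -28 cm/s
Δv = -33 cm/s, so v(7) = 8 + (-33) = -25 cm/s.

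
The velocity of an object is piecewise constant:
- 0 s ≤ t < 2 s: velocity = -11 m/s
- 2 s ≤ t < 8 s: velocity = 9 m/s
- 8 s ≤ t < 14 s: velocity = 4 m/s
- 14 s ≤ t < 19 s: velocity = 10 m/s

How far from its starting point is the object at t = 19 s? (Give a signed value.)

Displacement is the signed area under the v-t curve.
0–2 s: -11 × 2 = -22 m
2–8 s: 9 × 6 = 54 m
8–14 s: 4 × 6 = 24 m
14–19 s: 10 × 5 = 50 m
Net displacement = 106 m

106 m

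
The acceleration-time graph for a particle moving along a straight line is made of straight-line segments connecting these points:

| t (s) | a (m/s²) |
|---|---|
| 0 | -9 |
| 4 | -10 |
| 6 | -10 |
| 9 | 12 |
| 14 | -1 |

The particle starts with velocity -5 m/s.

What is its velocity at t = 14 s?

Δv equals the area under the a-t graph; then v = v₀ + Δv.
0–4 s: ½(-9 + -10)(4) = -38 m/s
4–6 s: -10 × 2 = -20 m/s
6–9 s: ½(-10 + 12)(3) = 3 m/s
9–14 s: ½(12 + -1)(5) = 27.5 m/s
Δv = -27.5 m/s, so v(14) = -5 + (-27.5) = -32.5 m/s.

-32.5 m/s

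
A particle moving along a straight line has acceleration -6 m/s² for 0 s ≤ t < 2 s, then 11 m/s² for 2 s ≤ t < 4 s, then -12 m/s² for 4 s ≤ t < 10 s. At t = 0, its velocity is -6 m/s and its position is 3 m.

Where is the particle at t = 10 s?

-227 m

On each constant-a segment, Δv = aΔt and Δx = v₀Δt + ½aΔt²; chain segment to segment.
0–2 s: v starts -6 m/s; Δx = -6·2 + ½·-6·2² = -24 m; v ends -18 m/s.
2–4 s: v starts -18 m/s; Δx = -18·2 + ½·11·2² = -14 m; v ends 4 m/s.
4–10 s: v starts 4 m/s; Δx = 4·6 + ½·-12·6² = -192 m; v ends -68 m/s.
x(10) = 3 + Σ Δx = -227 m.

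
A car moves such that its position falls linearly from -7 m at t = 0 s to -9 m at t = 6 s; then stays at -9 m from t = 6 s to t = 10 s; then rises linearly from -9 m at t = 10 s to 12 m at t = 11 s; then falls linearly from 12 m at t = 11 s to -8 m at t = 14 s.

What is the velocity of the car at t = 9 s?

Velocity is the slope of the x-t graph on 6–10 s: (-9 − -9)/(10 − 6) = 0 m/s.

0 m/s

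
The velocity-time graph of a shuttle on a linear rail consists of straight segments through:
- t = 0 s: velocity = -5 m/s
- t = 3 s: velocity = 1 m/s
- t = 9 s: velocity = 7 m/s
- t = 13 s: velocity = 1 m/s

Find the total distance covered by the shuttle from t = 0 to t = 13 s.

46.5 m

Distance (not displacement) is the total path length: add the absolute areas under v-t.
0–3 s: v = 0 at t = 2.5 s; triangle areas 6.25 + 0.25 = 6.5 m
3–9 s: |½(1 + 7)(6)| = 24 m
9–13 s: |½(7 + 1)(4)| = 16 m
Total distance = 46.5 m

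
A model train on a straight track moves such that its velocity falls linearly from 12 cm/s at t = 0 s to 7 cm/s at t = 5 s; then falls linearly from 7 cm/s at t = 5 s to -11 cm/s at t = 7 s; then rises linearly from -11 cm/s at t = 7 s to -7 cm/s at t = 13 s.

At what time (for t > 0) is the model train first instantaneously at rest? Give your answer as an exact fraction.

v changes sign on 5–7 s (from 7 to -11); the graph is linear there, so v = 0 at t = 5 + (-7)·(7 − 5)/(-11 − 7) = 52/9 s.

t = 52/9 s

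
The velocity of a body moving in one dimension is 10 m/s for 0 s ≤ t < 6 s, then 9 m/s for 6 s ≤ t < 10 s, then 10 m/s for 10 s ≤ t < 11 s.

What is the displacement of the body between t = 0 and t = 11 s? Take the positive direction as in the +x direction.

Net displacement equals the area under the velocity-time graph (areas below the axis count negative).
0–6 s: 10 × 6 = 60 m
6–10 s: 9 × 4 = 36 m
10–11 s: 10 × 1 = 10 m
Net displacement = 106 m

106 m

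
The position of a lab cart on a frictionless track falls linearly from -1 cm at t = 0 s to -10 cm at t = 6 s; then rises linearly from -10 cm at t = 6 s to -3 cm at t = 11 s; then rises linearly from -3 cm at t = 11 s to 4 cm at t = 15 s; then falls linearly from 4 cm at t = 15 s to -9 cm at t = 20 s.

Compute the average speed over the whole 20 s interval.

1.8 cm/s

Average speed = (total path length)/(elapsed time); on a piecewise-linear x-t graph the path length is Σ|Δx|.
0–6 s: |Δx| = |-10 − -1| = 9 cm
6–11 s: |Δx| = |-3 − -10| = 7 cm
11–15 s: |Δx| = |4 − -3| = 7 cm
15–20 s: |Δx| = |-9 − 4| = 13 cm
Total path = 36 cm; average speed = 36/20 = 1.8 cm/s.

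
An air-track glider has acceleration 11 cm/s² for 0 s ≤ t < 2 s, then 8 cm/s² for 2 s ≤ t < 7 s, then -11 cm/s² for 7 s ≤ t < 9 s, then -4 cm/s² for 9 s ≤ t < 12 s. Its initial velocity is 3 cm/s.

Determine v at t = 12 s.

31 cm/s

Δv equals the area under the a-t graph; then v = v₀ + Δv.
0–2 s: 11 × 2 = 22 cm/s
2–7 s: 8 × 5 = 40 cm/s
7–9 s: -11 × 2 = -22 cm/s
9–12 s: -4 × 3 = -12 cm/s
Δv = 28 cm/s, so v(12) = 3 + (28) = 31 cm/s.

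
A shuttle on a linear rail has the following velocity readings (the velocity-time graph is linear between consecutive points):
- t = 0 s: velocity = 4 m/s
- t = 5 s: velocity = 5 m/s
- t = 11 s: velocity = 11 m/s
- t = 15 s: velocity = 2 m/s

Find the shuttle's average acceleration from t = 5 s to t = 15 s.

-0.3 m/s²

Average acceleration = Δv/Δt = (2 − 5)/(15 − 5) = -0.3 m/s².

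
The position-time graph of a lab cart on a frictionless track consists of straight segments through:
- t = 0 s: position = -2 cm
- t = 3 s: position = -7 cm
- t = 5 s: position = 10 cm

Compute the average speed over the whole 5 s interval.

Average speed = (total path length)/(elapsed time); on a piecewise-linear x-t graph the path length is Σ|Δx|.
0–3 s: |Δx| = |-7 − -2| = 5 cm
3–5 s: |Δx| = |10 − -7| = 17 cm
Total path = 22 cm; average speed = 22/5 = 4.4 cm/s.

4.4 cm/s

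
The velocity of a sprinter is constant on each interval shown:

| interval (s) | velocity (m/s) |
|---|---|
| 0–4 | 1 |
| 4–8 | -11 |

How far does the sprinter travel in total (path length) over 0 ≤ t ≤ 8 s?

Total distance travelled is ∫|v| dt — sum the magnitudes of each area piece.
0–4 s: |1| × 4 = 4 m
4–8 s: |-11| × 4 = 44 m
Total distance = 48 m

48 m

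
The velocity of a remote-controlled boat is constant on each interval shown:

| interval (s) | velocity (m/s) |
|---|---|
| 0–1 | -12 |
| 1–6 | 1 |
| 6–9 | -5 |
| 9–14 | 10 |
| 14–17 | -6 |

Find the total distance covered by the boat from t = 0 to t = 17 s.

Distance (not displacement) is the total path length: add the absolute areas under v-t.
0–1 s: |-12| × 1 = 12 m
1–6 s: |1| × 5 = 5 m
6–9 s: |-5| × 3 = 15 m
9–14 s: |10| × 5 = 50 m
14–17 s: |-6| × 3 = 18 m
Total distance = 100 m

100 m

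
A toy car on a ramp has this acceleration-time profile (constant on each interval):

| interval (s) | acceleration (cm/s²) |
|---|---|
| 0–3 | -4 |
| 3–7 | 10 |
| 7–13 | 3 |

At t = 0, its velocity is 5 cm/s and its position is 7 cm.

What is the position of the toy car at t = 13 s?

On each constant-a segment, Δv = aΔt and Δx = v₀Δt + ½aΔt²; chain segment to segment.
0–3 s: v starts 5 cm/s; Δx = 5·3 + ½·-4·3² = -3 cm; v ends -7 cm/s.
3–7 s: v starts -7 cm/s; Δx = -7·4 + ½·10·4² = 52 cm; v ends 33 cm/s.
7–13 s: v starts 33 cm/s; Δx = 33·6 + ½·3·6² = 252 cm; v ends 51 cm/s.
x(13) = 7 + Σ Δx = 308 cm.

308 cm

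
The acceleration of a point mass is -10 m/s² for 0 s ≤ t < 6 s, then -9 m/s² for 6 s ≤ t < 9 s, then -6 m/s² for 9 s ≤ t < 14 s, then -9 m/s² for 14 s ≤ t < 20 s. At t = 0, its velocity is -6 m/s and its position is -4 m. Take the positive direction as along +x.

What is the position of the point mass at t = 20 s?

-1898.5 m

On each constant-a segment, Δv = aΔt and Δx = v₀Δt + ½aΔt²; chain segment to segment.
0–6 s: v starts -6 m/s; Δx = -6·6 + ½·-10·6² = -216 m; v ends -66 m/s.
6–9 s: v starts -66 m/s; Δx = -66·3 + ½·-9·3² = -238.5 m; v ends -93 m/s.
9–14 s: v starts -93 m/s; Δx = -93·5 + ½·-6·5² = -540 m; v ends -123 m/s.
14–20 s: v starts -123 m/s; Δx = -123·6 + ½·-9·6² = -900 m; v ends -177 m/s.
x(20) = -4 + Σ Δx = -1898.5 m.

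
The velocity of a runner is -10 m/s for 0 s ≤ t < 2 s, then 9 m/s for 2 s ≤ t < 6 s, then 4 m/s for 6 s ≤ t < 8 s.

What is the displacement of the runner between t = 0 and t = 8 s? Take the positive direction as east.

Displacement is the signed area under the v-t curve.
0–2 s: -10 × 2 = -20 m
2–6 s: 9 × 4 = 36 m
6–8 s: 4 × 2 = 8 m
Net displacement = 24 m

24 m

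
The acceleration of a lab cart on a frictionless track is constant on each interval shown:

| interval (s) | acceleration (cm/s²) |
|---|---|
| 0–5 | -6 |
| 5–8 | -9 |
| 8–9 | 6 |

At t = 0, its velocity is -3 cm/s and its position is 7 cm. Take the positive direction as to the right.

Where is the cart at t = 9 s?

On each constant-a segment, Δv = aΔt and Δx = v₀Δt + ½aΔt²; chain segment to segment.
0–5 s: v starts -3 cm/s; Δx = -3·5 + ½·-6·5² = -90 cm; v ends -33 cm/s.
5–8 s: v starts -33 cm/s; Δx = -33·3 + ½·-9·3² = -139.5 cm; v ends -60 cm/s.
8–9 s: v starts -60 cm/s; Δx = -60·1 + ½·6·1² = -57 cm; v ends -54 cm/s.
x(9) = 7 + Σ Δx = -279.5 cm.

-279.5 cm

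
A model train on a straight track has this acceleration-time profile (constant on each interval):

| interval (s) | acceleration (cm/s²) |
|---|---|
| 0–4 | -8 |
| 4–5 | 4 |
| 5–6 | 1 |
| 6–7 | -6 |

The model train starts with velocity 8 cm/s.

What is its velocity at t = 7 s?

Δv equals the area under the a-t graph; then v = v₀ + Δv.
0–4 s: -8 × 4 = -32 cm/s
4–5 s: 4 × 1 = 4 cm/s
5–6 s: 1 × 1 = 1 cm/s
6–7 s: -6 × 1 = -6 cm/s
Δv = -33 cm/s, so v(7) = 8 + (-33) = -25 cm/s.

-25 cm/s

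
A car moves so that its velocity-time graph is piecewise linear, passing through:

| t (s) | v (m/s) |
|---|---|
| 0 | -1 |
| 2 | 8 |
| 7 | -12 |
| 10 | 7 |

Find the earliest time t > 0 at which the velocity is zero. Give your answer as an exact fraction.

t = 2/9 s

v changes sign on 0–2 s (from -1 to 8); the graph is linear there, so v = 0 at t = 0 + (1)·(2 − 0)/(8 − -1) = 2/9 s.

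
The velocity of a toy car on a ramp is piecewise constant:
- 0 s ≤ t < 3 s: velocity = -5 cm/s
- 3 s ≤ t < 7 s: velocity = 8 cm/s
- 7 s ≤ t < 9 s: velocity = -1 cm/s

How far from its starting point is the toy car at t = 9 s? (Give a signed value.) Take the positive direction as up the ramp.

Net displacement equals the area under the velocity-time graph (areas below the axis count negative).
0–3 s: -5 × 3 = -15 cm
3–7 s: 8 × 4 = 32 cm
7–9 s: -1 × 2 = -2 cm
Net displacement = 15 cm

15 cm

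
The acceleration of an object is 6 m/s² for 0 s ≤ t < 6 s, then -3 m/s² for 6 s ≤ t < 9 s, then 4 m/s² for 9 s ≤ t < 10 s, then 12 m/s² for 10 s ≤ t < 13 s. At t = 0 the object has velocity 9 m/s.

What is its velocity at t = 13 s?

Δv equals the area under the a-t graph; then v = v₀ + Δv.
0–6 s: 6 × 6 = 36 m/s
6–9 s: -3 × 3 = -9 m/s
9–10 s: 4 × 1 = 4 m/s
10–13 s: 12 × 3 = 36 m/s
Δv = 67 m/s, so v(13) = 9 + (67) = 76 m/s.

76 m/s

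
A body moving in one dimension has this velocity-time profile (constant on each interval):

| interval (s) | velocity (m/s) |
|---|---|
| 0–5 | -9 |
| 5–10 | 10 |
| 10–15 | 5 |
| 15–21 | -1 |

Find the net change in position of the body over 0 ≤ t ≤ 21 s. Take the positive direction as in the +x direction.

24 m

Net displacement equals the area under the velocity-time graph (areas below the axis count negative).
0–5 s: -9 × 5 = -45 m
5–10 s: 10 × 5 = 50 m
10–15 s: 5 × 5 = 25 m
15–21 s: -1 × 6 = -6 m
Net displacement = 24 m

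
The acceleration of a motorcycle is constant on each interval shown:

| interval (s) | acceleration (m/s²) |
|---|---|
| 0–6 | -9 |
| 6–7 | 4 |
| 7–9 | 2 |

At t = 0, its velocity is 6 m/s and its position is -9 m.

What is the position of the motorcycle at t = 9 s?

-265 m

On each constant-a segment, Δv = aΔt and Δx = v₀Δt + ½aΔt²; chain segment to segment.
0–6 s: v starts 6 m/s; Δx = 6·6 + ½·-9·6² = -126 m; v ends -48 m/s.
6–7 s: v starts -48 m/s; Δx = -48·1 + ½·4·1² = -46 m; v ends -44 m/s.
7–9 s: v starts -44 m/s; Δx = -44·2 + ½·2·2² = -84 m; v ends -40 m/s.
x(9) = -9 + Σ Δx = -265 m.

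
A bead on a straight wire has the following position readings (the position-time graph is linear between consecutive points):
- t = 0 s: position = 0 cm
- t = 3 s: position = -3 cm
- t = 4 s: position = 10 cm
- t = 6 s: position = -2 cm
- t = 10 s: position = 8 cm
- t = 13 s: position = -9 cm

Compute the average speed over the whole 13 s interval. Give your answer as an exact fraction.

Average speed = (total path length)/(elapsed time); on a piecewise-linear x-t graph the path length is Σ|Δx|.
0–3 s: |Δx| = |-3 − 0| = 3 cm
3–4 s: |Δx| = |10 − -3| = 13 cm
4–6 s: |Δx| = |-2 − 10| = 12 cm
6–10 s: |Δx| = |8 − -2| = 10 cm
10–13 s: |Δx| = |-9 − 8| = 17 cm
Total path = 55 cm; average speed = 55/13 = 55/13 cm/s.

55/13 cm/s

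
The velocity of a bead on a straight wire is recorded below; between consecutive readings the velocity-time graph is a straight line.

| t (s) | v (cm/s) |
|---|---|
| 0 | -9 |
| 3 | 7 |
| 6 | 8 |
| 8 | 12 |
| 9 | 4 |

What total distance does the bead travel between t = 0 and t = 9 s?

62.6875 cm

Total distance travelled is ∫|v| dt — sum the magnitudes of each area piece.
0–3 s: v = 0 at t = 1.6875 s; triangle areas 7.59375 + 4.59375 = 12.1875 cm
3–6 s: |½(7 + 8)(3)| = 22.5 cm
6–8 s: |½(8 + 12)(2)| = 20 cm
8–9 s: |½(12 + 4)(1)| = 8 cm
Total distance = 62.6875 cm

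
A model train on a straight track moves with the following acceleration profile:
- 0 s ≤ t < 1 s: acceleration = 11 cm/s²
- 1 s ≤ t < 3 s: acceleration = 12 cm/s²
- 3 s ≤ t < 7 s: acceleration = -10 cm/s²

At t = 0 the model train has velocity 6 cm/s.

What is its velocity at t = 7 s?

Δv equals the area under the a-t graph; then v = v₀ + Δv.
0–1 s: 11 × 1 = 11 cm/s
1–3 s: 12 × 2 = 24 cm/s
3–7 s: -10 × 4 = -40 cm/s
Δv = -5 cm/s, so v(7) = 6 + (-5) = 1 cm/s.

1 cm/s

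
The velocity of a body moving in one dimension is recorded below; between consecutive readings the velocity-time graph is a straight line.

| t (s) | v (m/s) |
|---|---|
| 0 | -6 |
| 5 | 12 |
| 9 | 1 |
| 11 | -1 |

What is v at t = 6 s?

9.25 m/s

On 5–9 s the graph is linear from 12 to 1 m/s: v(6) = 12 + (1 − 12)·(6 − 5)/(9 − 5) = 9.25 m/s.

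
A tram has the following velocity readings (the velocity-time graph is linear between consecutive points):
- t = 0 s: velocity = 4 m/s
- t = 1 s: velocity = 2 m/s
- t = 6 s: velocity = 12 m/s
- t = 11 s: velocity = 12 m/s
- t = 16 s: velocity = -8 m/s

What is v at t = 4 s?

8 m/s

On 1–6 s the graph is linear from 2 to 12 m/s: v(4) = 2 + (12 − 2)·(4 − 1)/(6 − 1) = 8 m/s.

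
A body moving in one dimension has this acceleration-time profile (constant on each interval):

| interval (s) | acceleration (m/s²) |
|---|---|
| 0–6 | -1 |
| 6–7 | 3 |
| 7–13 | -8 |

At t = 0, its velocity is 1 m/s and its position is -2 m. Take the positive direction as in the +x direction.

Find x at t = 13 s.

On each constant-a segment, Δv = aΔt and Δx = v₀Δt + ½aΔt²; chain segment to segment.
0–6 s: v starts 1 m/s; Δx = 1·6 + ½·-1·6² = -12 m; v ends -5 m/s.
6–7 s: v starts -5 m/s; Δx = -5·1 + ½·3·1² = -3.5 m; v ends -2 m/s.
7–13 s: v starts -2 m/s; Δx = -2·6 + ½·-8·6² = -156 m; v ends -50 m/s.
x(13) = -2 + Σ Δx = -173.5 m.

-173.5 m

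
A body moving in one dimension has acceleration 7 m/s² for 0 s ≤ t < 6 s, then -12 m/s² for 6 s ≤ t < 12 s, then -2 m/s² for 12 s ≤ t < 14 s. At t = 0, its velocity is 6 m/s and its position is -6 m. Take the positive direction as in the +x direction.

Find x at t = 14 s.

On each constant-a segment, Δv = aΔt and Δx = v₀Δt + ½aΔt²; chain segment to segment.
0–6 s: v starts 6 m/s; Δx = 6·6 + ½·7·6² = 162 m; v ends 48 m/s.
6–12 s: v starts 48 m/s; Δx = 48·6 + ½·-12·6² = 72 m; v ends -24 m/s.
12–14 s: v starts -24 m/s; Δx = -24·2 + ½·-2·2² = -52 m; v ends -28 m/s.
x(14) = -6 + Σ Δx = 176 m.

176 m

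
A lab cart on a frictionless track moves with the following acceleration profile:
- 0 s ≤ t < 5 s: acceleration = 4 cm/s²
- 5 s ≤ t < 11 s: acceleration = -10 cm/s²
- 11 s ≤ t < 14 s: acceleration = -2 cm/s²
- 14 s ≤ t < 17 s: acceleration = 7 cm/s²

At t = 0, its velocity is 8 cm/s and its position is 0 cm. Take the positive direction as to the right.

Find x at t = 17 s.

-109.5 cm

On each constant-a segment, Δv = aΔt and Δx = v₀Δt + ½aΔt²; chain segment to segment.
0–5 s: v starts 8 cm/s; Δx = 8·5 + ½·4·5² = 90 cm; v ends 28 cm/s.
5–11 s: v starts 28 cm/s; Δx = 28·6 + ½·-10·6² = -12 cm; v ends -32 cm/s.
11–14 s: v starts -32 cm/s; Δx = -32·3 + ½·-2·3² = -105 cm; v ends -38 cm/s.
14–17 s: v starts -38 cm/s; Δx = -38·3 + ½·7·3² = -82.5 cm; v ends -17 cm/s.
x(17) = 0 + Σ Δx = -109.5 cm.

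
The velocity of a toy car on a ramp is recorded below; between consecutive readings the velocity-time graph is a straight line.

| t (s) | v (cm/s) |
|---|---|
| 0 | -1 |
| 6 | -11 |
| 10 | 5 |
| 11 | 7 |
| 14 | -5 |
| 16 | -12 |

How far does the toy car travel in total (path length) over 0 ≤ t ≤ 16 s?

86.5 cm

Total distance travelled is ∫|v| dt — sum the magnitudes of each area piece.
0–6 s: |½(-1 + -11)(6)| = 36 cm
6–10 s: v = 0 at t = 8.75 s; triangle areas 15.125 + 3.125 = 18.25 cm
10–11 s: |½(5 + 7)(1)| = 6 cm
11–14 s: v = 0 at t = 12.75 s; triangle areas 6.125 + 3.125 = 9.25 cm
14–16 s: |½(-5 + -12)(2)| = 17 cm
Total distance = 86.5 cm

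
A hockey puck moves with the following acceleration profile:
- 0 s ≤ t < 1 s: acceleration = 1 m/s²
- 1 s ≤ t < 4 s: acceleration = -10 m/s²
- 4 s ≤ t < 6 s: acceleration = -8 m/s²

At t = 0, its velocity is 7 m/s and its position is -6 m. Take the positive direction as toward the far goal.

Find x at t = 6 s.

-79.5 m

On each constant-a segment, Δv = aΔt and Δx = v₀Δt + ½aΔt²; chain segment to segment.
0–1 s: v starts 7 m/s; Δx = 7·1 + ½·1·1² = 7.5 m; v ends 8 m/s.
1–4 s: v starts 8 m/s; Δx = 8·3 + ½·-10·3² = -21 m; v ends -22 m/s.
4–6 s: v starts -22 m/s; Δx = -22·2 + ½·-8·2² = -60 m; v ends -38 m/s.
x(6) = -6 + Σ Δx = -79.5 m.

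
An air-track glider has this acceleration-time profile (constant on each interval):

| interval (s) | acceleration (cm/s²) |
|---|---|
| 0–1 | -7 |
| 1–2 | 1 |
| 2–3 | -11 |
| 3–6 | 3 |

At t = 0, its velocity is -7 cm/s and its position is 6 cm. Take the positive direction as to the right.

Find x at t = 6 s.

-95 cm

On each constant-a segment, Δv = aΔt and Δx = v₀Δt + ½aΔt²; chain segment to segment.
0–1 s: v starts -7 cm/s; Δx = -7·1 + ½·-7·1² = -10.5 cm; v ends -14 cm/s.
1–2 s: v starts -14 cm/s; Δx = -14·1 + ½·1·1² = -13.5 cm; v ends -13 cm/s.
2–3 s: v starts -13 cm/s; Δx = -13·1 + ½·-11·1² = -18.5 cm; v ends -24 cm/s.
3–6 s: v starts -24 cm/s; Δx = -24·3 + ½·3·3² = -58.5 cm; v ends -15 cm/s.
x(6) = 6 + Σ Δx = -95 cm.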